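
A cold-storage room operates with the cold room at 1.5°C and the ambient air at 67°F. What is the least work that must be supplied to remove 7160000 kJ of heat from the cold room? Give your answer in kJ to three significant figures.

468000 kJ

In absolute terms T_C = 274.65 K and T_H = 292.59 K, so ΔT = 17.94 K.
The reversible limit is COP_R = T_C/ΔT = 15.31, so W_min = Q_C/COP = Q_C·ΔT/T_C.
W_min = 7160000 × 17.94/274.65 = 467800 kJ.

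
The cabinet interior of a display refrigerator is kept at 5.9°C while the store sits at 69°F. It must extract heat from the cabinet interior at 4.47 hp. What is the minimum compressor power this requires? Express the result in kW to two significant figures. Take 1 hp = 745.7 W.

In absolute terms T_C = 279.05 K and T_H = 293.71 K, so ΔT = 14.66 K.
COP_Carnot = T_C/ΔT = 279.05/14.66 = 19.04.
Ẇ_min = Q̇/COP_Carnot = 4.470/19.04 = 0.2348 hp = 0.1751 kW.

0.18 kW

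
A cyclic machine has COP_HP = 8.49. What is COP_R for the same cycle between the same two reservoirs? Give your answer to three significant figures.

Since Q_H = Q_C + W for any cycle, COP_R = Q_C/W = Q_H/W − 1.
COP_R = 8.49 − 1 = 7.49.

7.49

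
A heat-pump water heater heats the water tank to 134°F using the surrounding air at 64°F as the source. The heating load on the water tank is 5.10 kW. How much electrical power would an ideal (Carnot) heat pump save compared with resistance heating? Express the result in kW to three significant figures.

4.50 kW

In absolute terms T_C = 290.93 K and T_H = 329.82 K, so ΔT = 38.89 K.
COP_Carnot = T_H/ΔT = 329.82/38.89 = 8.481.
Resistance heating needs Ẇ_res = Q̇_H = 5.100 kW; the reversible heat pump needs only Ẇ_hp = Q̇_H/COP = 0.6013 kW.
Saving = 5.100 − 0.6013 = 4.499 kW.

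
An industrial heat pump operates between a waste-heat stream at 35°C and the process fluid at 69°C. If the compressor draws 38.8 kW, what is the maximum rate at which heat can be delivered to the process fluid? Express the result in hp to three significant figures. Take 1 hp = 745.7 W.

In absolute terms T_C = 308.15 K and T_H = 342.15 K, so ΔT = 34.00 K.
COP_Carnot = T_H/ΔT = 342.15/34.00 = 10.06.
Q̇_max = COP_Carnot × Ẇ = 10.06 × 38.80 kW = 390.5 kW = 523.6 hp.

524 hp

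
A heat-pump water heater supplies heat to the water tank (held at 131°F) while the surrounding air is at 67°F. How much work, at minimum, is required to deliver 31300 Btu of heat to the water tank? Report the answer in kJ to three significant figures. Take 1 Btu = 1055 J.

In absolute terms T_C = 292.59 K and T_H = 328.15 K, so ΔT = 35.56 K.
The reversible limit is COP_HP = T_H/ΔT = 9.229, so W_min = Q_H/COP = Q_H·ΔT/T_H.
W_min = 31300 × 35.56/328.15 = 3391 Btu = 3578 kJ.

3580 kJ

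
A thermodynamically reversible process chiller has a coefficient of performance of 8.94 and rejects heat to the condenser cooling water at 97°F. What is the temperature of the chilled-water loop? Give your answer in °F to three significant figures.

For a Carnot refrigerator COP_R = T_C/(T_H − T_C), so T_C = COP·T_H/(1 + COP).
With T_H = 309.26 K, T_C = 8.94 × 309.26/9.940 = 278.15 K.
Converting, 278.15 K = 41.00°F.

41.0 °F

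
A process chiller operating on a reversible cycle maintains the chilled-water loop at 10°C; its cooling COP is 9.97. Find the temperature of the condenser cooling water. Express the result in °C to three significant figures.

38.4 °C

COP_R = T_C/(T_H − T_C) gives T_H − T_C = T_C/COP.
With T_C = 283.15 K, T_H = 283.15 × (1 + 1/9.97) = 311.55 K.
Converting, 311.55 K = 38.40°C.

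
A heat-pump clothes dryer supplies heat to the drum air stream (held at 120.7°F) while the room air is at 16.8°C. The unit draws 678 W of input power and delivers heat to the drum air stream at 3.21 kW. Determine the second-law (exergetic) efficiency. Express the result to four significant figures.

Converting, Q̇_H = 3.210 kW = 3210 W, so COP_actual = Q̇_H/Ẇ = 3210/678.0 = 4.735.
In absolute terms T_C = 289.95 K and T_H = 322.43 K, so ΔT = 32.48 K.
COP_Carnot = T_H/ΔT = 322.43/32.48 = 9.928.
η_II = COP_actual/COP_Carnot = 4.735/9.928 = 0.4769.

0.4769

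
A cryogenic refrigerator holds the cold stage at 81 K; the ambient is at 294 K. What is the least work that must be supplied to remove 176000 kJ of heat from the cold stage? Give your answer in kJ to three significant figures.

463000 kJ

The reservoir spacing is ΔT = 294 − 81 = 213.0 K.
The reversible limit is COP_R = T_C/ΔT = 0.3803, so W_min = Q_C/COP = Q_C·ΔT/T_C.
W_min = 176000 × 213.0/81.00 = 462800 kJ.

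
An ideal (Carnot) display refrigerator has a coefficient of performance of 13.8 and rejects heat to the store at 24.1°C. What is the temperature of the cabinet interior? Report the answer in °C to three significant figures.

For a Carnot refrigerator COP_R = T_C/(T_H − T_C), so T_C = COP·T_H/(1 + COP).
With T_H = 297.25 K, T_C = 13.8 × 297.25/14.80 = 277.17 K.
Converting, 277.17 K = 4.02°C.

4.02 °C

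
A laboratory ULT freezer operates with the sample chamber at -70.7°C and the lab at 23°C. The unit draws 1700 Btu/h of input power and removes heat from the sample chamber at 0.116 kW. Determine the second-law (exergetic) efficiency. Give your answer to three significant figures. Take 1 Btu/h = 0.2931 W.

Converting, Q̇_C = 0.1160 kW = 395.8 Btu/h, so COP_actual = Q̇_C/Ẇ = 395.8/1700 = 0.2328.
In absolute terms T_C = 202.45 K and T_H = 296.15 K, so ΔT = 93.70 K.
COP_Carnot = T_C/ΔT = 202.45/93.70 = 2.161.
η_II = COP_actual/COP_Carnot = 0.2328/2.161 = 0.1077.

0.108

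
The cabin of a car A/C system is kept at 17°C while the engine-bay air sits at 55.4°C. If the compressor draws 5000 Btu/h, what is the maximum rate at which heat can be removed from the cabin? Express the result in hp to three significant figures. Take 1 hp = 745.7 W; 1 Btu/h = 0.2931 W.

In absolute terms T_C = 290.15 K and T_H = 328.55 K, so ΔT = 38.40 K.
COP_Carnot = T_C/ΔT = 290.15/38.40 = 7.556.
Q̇_max = COP_Carnot × Ẇ = 7.556 × 5000 Btu/h = 37780 Btu/h = 14.85 hp.

14.8 hp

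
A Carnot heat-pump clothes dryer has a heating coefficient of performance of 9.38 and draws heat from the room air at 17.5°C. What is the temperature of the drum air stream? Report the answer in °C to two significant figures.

COP_HP = T_H/(T_H − T_C) rearranges to T_H = COP·T_C/(COP − 1).
With T_C = 290.65 K, T_H = 9.38 × 290.65/8.380 = 325.33 K.
Converting, 325.33 K = 52.18°C.

52 °C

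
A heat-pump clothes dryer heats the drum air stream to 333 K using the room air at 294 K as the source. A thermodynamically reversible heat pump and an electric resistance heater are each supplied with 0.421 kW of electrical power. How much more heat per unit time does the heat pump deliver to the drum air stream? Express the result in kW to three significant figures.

The reservoir spacing is ΔT = 333 − 294 = 39.00 K.
COP_Carnot = T_H/ΔT = 333.00/39.00 = 8.538.
The heat pump delivers Q̇_H = COP × Ẇ = 3.595 kW; the resistance heater delivers Ẇ = 0.4210 kW.
Extra = (COP − 1)·Ẇ = 3.174 kW.

3.17 kW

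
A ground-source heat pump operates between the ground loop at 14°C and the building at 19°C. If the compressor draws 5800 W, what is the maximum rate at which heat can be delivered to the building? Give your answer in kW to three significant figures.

In absolute terms T_C = 287.15 K and T_H = 292.15 K, so ΔT = 5.000 K.
COP_Carnot = T_H/ΔT = 292.15/5.000 = 58.43.
Q̇_max = COP_Carnot × Ẇ = 58.43 × 5800 W = 338900 W = 338.9 kW.

339 kW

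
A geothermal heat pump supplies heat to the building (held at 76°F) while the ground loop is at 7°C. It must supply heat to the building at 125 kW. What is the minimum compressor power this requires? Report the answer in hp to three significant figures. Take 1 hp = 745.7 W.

In absolute terms T_C = 280.15 K and T_H = 297.59 K, so ΔT = 17.44 K.
COP_Carnot = T_H/ΔT = 297.59/17.44 = 17.06.
Ẇ_min = Q̇/COP_Carnot = 125.0/17.06 = 7.327 kW = 9.826 hp.

9.83 hp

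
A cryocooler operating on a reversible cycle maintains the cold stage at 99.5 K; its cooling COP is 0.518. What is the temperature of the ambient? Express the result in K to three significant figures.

292 K

COP_R = T_C/(T_H − T_C) gives T_H − T_C = T_C/COP.
With T_C = 99.50 K, T_H = 99.50 × (1 + 1/0.518) = 291.58 K.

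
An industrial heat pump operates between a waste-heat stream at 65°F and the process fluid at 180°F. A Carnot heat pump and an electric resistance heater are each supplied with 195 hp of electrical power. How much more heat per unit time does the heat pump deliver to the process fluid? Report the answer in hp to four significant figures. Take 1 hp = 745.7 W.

889.7 hp

In absolute terms T_C = 291.48 K and T_H = 355.37 K, so ΔT = 63.89 K.
COP_Carnot = T_H/ΔT = 355.37/63.89 = 5.562.
The heat pump delivers Q̇_H = COP × Ẇ = 1085 hp; the resistance heater delivers Ẇ = 195.0 hp.
Extra = (COP − 1)·Ẇ = 889.7 hp.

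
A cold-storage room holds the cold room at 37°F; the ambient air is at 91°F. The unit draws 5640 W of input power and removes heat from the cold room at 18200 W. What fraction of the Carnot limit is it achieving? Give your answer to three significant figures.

0.351

COP_actual = Q̇_C/Ẇ = 18200/5640 = 3.227.
In absolute terms T_C = 275.93 K and T_H = 305.93 K, so ΔT = 30.00 K.
COP_Carnot = T_C/ΔT = 275.93/30.00 = 9.198.
η_II = COP_actual/COP_Carnot = 3.227/9.198 = 0.3508.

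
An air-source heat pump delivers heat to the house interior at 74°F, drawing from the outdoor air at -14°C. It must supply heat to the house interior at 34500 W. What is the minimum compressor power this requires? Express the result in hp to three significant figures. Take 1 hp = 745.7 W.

5.83 hp

In absolute terms T_C = 259.15 K and T_H = 296.48 K, so ΔT = 37.33 K.
COP_Carnot = T_H/ΔT = 296.48/37.33 = 7.942.
Ẇ_min = Q̇/COP_Carnot = 34500/7.942 = 4344 W = 5.826 hp.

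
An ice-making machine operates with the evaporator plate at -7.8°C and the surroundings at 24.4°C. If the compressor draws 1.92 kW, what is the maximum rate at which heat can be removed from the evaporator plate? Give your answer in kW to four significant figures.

15.82 kW

In absolute terms T_C = 265.35 K and T_H = 297.55 K, so ΔT = 32.20 K.
COP_Carnot = T_C/ΔT = 265.35/32.20 = 8.241.
Q̇_max = COP_Carnot × Ẇ = 8.241 × 1.920 kW = 15.82 kW.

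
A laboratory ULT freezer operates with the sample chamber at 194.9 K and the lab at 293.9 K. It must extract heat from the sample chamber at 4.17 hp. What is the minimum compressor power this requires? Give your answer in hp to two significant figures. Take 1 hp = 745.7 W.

The reservoir spacing is ΔT = 293.9 − 194.9 = 99.00 K.
COP_Carnot = T_C/ΔT = 194.90/99.00 = 1.969.
Ẇ_min = Q̇/COP_Carnot = 4.170/1.969 = 2.118 hp.

2.1 hp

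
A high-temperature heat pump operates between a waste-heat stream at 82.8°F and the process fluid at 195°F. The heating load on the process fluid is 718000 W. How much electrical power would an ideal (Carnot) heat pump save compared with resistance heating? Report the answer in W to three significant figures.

In absolute terms T_C = 301.37 K and T_H = 363.71 K, so ΔT = 62.33 K.
COP_Carnot = T_H/ΔT = 363.71/62.33 = 5.835.
Resistance heating needs Ẇ_res = Q̇_H = 718000 W; the reversible heat pump needs only Ẇ_hp = Q̇_H/COP = 123100 W.
Saving = 718000 − 123100 = 594900 W.

595000 W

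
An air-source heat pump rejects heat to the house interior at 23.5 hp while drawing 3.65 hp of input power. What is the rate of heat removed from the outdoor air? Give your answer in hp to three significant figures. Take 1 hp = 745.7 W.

For a cyclic device the first law requires Q̇_H = Q̇_C + Ẇ.
Q̇_C = Q̇_H − Ẇ = 19.85 hp.

19.9 hp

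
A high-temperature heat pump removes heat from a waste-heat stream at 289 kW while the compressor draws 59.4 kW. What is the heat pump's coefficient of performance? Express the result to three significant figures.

The first law gives Q̇_H = Q̇_C + Ẇ, so the three rates are Q̇_C = 289.0, Q̇_H = 348.4, Ẇ = 59.40 kW.
COP_HP = Q̇_H/Ẇ = 348.4/59.40 = 5.865.

5.87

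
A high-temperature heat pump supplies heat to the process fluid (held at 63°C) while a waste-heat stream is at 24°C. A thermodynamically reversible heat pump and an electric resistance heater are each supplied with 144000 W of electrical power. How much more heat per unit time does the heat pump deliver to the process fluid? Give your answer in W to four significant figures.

1097000 W

In absolute terms T_C = 297.15 K and T_H = 336.15 K, so ΔT = 39.00 K.
COP_Carnot = T_H/ΔT = 336.15/39.00 = 8.619.
The heat pump delivers Q̇_H = COP × Ẇ = 1241000 W; the resistance heater delivers Ẇ = 144000 W.
Extra = (COP − 1)·Ẇ = 1097000 W.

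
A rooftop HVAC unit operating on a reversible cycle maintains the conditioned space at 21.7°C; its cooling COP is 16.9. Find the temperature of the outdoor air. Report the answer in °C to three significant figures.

39.1 °C

COP_R = T_C/(T_H − T_C) gives T_H − T_C = T_C/COP.
With T_C = 294.85 K, T_H = 294.85 × (1 + 1/16.9) = 312.30 K.
Converting, 312.30 K = 39.15°C.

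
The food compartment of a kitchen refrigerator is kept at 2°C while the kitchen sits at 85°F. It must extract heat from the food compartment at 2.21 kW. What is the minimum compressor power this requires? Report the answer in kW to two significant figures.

In absolute terms T_C = 275.15 K and T_H = 302.59 K, so ΔT = 27.44 K.
COP_Carnot = T_C/ΔT = 275.15/27.44 = 10.03.
Ẇ_min = Q̇/COP_Carnot = 2.210/10.03 = 0.2204 kW.

0.22 kW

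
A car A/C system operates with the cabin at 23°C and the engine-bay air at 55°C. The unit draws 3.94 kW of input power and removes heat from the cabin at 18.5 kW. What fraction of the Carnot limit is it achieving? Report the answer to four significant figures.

0.5074

COP_actual = Q̇_C/Ẇ = 18.50/3.940 = 4.695.
In absolute terms T_C = 296.15 K and T_H = 328.15 K, so ΔT = 32.00 K.
COP_Carnot = T_C/ΔT = 296.15/32.00 = 9.255.
η_II = COP_actual/COP_Carnot = 4.695/9.255 = 0.5074.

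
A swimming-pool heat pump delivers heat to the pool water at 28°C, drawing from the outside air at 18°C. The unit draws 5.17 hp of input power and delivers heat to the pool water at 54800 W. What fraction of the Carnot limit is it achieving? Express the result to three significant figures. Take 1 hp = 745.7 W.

0.472

Converting, Q̇_H = 54800 W = 73.49 hp, so COP_actual = Q̇_H/Ẇ = 73.49/5.170 = 14.21.
In absolute terms T_C = 291.15 K and T_H = 301.15 K, so ΔT = 10.00 K.
COP_Carnot = T_H/ΔT = 301.15/10.00 = 30.12.
η_II = COP_actual/COP_Carnot = 14.21/30.12 = 0.4720.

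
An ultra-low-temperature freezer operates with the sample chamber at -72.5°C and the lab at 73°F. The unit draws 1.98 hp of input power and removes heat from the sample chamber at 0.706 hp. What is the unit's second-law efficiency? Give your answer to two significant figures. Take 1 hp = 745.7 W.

COP_actual = Q̇_C/Ẇ = 0.7060/1.980 = 0.3566.
In absolute terms T_C = 200.65 K and T_H = 295.93 K, so ΔT = 95.28 K.
COP_Carnot = T_C/ΔT = 200.65/95.28 = 2.106.
η_II = COP_actual/COP_Carnot = 0.3566/2.106 = 0.1693.

0.17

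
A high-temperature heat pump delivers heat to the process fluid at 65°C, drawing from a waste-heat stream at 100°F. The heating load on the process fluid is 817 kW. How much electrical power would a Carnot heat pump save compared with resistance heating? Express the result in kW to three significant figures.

In absolute terms T_C = 310.93 K and T_H = 338.15 K, so ΔT = 27.22 K.
COP_Carnot = T_H/ΔT = 338.15/27.22 = 12.42.
Resistance heating needs Ẇ_res = Q̇_H = 817.0 kW; the reversible heat pump needs only Ẇ_hp = Q̇_H/COP = 65.77 kW.
Saving = 817.0 − 65.77 = 751.2 kW.

751 kW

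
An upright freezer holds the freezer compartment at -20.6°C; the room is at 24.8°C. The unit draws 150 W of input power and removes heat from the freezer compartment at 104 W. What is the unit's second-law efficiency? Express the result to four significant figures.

COP_actual = Q̇_C/Ẇ = 104.0/150.0 = 0.6933.
In absolute terms T_C = 252.55 K and T_H = 297.95 K, so ΔT = 45.40 K.
COP_Carnot = T_C/ΔT = 252.55/45.40 = 5.563.
η_II = COP_actual/COP_Carnot = 0.6933/5.563 = 0.1246.

0.1246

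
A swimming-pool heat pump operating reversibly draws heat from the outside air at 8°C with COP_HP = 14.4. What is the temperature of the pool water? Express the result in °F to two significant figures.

COP_HP = T_H/(T_H − T_C) rearranges to T_H = COP·T_C/(COP − 1).
With T_C = 281.15 K, T_H = 14.4 × 281.15/13.40 = 302.13 K.
Converting, 302.13 K = 84.17°F.

84 °F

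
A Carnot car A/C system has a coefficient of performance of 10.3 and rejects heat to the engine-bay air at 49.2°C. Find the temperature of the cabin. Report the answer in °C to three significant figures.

For a Carnot refrigerator COP_R = T_C/(T_H − T_C), so T_C = COP·T_H/(1 + COP).
With T_H = 322.35 K, T_C = 10.3 × 322.35/11.30 = 293.82 K.
Converting, 293.82 K = 20.67°C.

20.7 °C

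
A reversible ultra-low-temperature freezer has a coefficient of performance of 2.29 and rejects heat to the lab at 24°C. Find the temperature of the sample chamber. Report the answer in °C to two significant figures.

-66 °C

For a Carnot refrigerator COP_R = T_C/(T_H − T_C), so T_C = COP·T_H/(1 + COP).
With T_H = 297.15 K, T_C = 2.29 × 297.15/3.290 = 206.83 K.
Converting, 206.83 K = -66.32°C.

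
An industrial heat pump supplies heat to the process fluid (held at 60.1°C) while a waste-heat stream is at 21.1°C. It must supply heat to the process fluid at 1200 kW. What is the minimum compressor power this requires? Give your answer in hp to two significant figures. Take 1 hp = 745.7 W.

In absolute terms T_C = 294.25 K and T_H = 333.25 K, so ΔT = 39.00 K.
COP_Carnot = T_H/ΔT = 333.25/39.00 = 8.545.
Ẇ_min = Q̇/COP_Carnot = 1200/8.545 = 140.4 kW = 188.3 hp.

190 hp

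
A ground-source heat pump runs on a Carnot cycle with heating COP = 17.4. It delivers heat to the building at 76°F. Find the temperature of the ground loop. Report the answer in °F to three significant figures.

COP_HP = T_H/(T_H − T_C) gives T_H − T_C = T_H/COP.
With T_H = 297.59 K, T_C = 297.59 × (1 − 1/17.4) = 280.49 K.
Converting, 280.49 K = 45.21°F.

45.2 °F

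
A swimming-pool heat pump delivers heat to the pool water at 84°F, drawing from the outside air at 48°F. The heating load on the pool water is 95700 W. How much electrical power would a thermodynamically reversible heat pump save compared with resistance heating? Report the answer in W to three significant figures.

In absolute terms T_C = 282.04 K and T_H = 302.04 K, so ΔT = 20.00 K.
COP_Carnot = T_H/ΔT = 302.04/20.00 = 15.10.
Resistance heating needs Ẇ_res = Q̇_H = 95700 W; the reversible heat pump needs only Ẇ_hp = Q̇_H/COP = 6337 W.
Saving = 95700 − 6337 = 89360 W.

89400 W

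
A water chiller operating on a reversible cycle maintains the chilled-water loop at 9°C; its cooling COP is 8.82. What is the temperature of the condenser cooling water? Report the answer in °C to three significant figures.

COP_R = T_C/(T_H − T_C) gives T_H − T_C = T_C/COP.
With T_C = 282.15 K, T_H = 282.15 × (1 + 1/8.82) = 314.14 K.
Converting, 314.14 K = 40.99°C.

41.0 °C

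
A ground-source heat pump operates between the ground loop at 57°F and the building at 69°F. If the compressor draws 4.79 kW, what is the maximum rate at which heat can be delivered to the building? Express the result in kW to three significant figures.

211 kW

In absolute terms T_C = 287.04 K and T_H = 293.71 K, so ΔT = 6.667 K.
COP_Carnot = T_H/ΔT = 293.71/6.667 = 44.06.
Q̇_max = COP_Carnot × Ẇ = 44.06 × 4.790 kW = 211.0 kW.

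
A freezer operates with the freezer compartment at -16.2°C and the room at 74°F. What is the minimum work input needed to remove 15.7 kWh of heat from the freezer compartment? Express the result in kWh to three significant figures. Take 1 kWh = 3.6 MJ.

2.42 kWh

In absolute terms T_C = 256.95 K and T_H = 296.48 K, so ΔT = 39.53 K.
The reversible limit is COP_R = T_C/ΔT = 6.500, so W_min = Q_C/COP = Q_C·ΔT/T_C.
W_min = 15.70 × 39.53/256.95 = 2.416 kWh.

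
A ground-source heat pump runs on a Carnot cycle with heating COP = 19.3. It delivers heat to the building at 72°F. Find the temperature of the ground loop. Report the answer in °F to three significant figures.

COP_HP = T_H/(T_H − T_C) gives T_H − T_C = T_H/COP.
With T_H = 295.37 K, T_C = 295.37 × (1 − 1/19.3) = 280.07 K.
Converting, 280.07 K = 44.45°F.

44.5 °F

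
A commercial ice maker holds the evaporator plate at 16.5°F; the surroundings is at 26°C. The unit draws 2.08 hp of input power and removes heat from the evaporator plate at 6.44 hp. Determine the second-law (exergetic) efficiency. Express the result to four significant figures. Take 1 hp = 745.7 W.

COP_actual = Q̇_C/Ẇ = 6.440/2.080 = 3.096.
In absolute terms T_C = 264.54 K and T_H = 299.15 K, so ΔT = 34.61 K.
COP_Carnot = T_C/ΔT = 264.54/34.61 = 7.643.
η_II = COP_actual/COP_Carnot = 3.096/7.643 = 0.4051.

0.4051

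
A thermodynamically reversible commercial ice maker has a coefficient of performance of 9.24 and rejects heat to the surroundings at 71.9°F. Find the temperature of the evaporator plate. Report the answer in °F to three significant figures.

20.0 °F

For a Carnot refrigerator COP_R = T_C/(T_H − T_C), so T_C = COP·T_H/(1 + COP).
With T_H = 295.32 K, T_C = 9.24 × 295.32/10.24 = 266.48 K.
Converting, 266.48 K = 19.99°F.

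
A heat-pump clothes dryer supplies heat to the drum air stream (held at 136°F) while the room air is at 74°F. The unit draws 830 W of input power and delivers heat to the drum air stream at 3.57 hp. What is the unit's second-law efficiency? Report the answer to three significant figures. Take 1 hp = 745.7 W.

0.334

Converting, Q̇_H = 3.570 hp = 2662 W, so COP_actual = Q̇_H/Ẇ = 2662/830.0 = 3.207.
In absolute terms T_C = 296.48 K and T_H = 330.93 K, so ΔT = 34.44 K.
COP_Carnot = T_H/ΔT = 330.93/34.44 = 9.608.
η_II = COP_actual/COP_Carnot = 3.207/9.608 = 0.3338.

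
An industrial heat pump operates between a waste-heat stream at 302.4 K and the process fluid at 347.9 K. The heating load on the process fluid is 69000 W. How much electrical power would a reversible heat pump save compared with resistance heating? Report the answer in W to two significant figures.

60000 W

The reservoir spacing is ΔT = 347.9 − 302.4 = 45.50 K.
COP_Carnot = T_H/ΔT = 347.90/45.50 = 7.646.
Resistance heating needs Ẇ_res = Q̇_H = 69000 W; the reversible heat pump needs only Ẇ_hp = Q̇_H/COP = 9024 W.
Saving = 69000 − 9024 = 59980 W.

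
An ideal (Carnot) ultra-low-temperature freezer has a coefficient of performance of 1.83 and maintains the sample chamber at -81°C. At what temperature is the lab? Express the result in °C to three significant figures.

COP_R = T_C/(T_H − T_C) gives T_H − T_C = T_C/COP.
With T_C = 192.15 K, T_H = 192.15 × (1 + 1/1.83) = 297.15 K.
Converting, 297.15 K = 24.00°C.

24.0 °C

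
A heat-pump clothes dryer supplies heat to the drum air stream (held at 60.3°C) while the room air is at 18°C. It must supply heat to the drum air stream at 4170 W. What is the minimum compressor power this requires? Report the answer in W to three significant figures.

529 W

In absolute terms T_C = 291.15 K and T_H = 333.45 K, so ΔT = 42.30 K.
COP_Carnot = T_H/ΔT = 333.45/42.30 = 7.883.
Ẇ_min = Q̇/COP_Carnot = 4170/7.883 = 529.0 W.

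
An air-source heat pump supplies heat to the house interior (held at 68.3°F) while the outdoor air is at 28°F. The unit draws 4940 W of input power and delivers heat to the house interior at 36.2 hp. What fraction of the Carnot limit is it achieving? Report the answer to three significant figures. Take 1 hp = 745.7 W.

0.417

Converting, Q̇_H = 36.20 hp = 26990 W, so COP_actual = Q̇_H/Ẇ = 26990/4940 = 5.464.
In absolute terms T_C = 270.93 K and T_H = 293.32 K, so ΔT = 22.39 K.
COP_Carnot = T_H/ΔT = 293.32/22.39 = 13.10.
η_II = COP_actual/COP_Carnot = 5.464/13.10 = 0.4171.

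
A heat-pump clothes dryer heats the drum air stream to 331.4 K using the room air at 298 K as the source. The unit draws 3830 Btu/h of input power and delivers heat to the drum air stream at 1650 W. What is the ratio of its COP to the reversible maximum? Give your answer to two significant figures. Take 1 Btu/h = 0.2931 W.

Converting, Q̇_H = 1650 W = 5629 Btu/h, so COP_actual = Q̇_H/Ẇ = 5629/3830 = 1.470.
The reservoir spacing is ΔT = 331.4 − 298 = 33.40 K.
COP_Carnot = T_H/ΔT = 331.40/33.40 = 9.922.
η_II = COP_actual/COP_Carnot = 1.470/9.922 = 0.1481.

0.15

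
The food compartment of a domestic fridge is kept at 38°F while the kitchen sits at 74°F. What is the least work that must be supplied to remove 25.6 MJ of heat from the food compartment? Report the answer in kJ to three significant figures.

In absolute terms T_C = 276.48 K and T_H = 296.48 K, so ΔT = 20.00 K.
The reversible limit is COP_R = T_C/ΔT = 13.82, so W_min = Q_C/COP = Q_C·ΔT/T_C.
W_min = 25.60 × 20.00/276.48 = 1.852 MJ = 1852 kJ.

1850 kJ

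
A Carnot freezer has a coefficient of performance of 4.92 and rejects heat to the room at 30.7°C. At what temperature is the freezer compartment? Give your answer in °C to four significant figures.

-20.63 °C

For a Carnot refrigerator COP_R = T_C/(T_H − T_C), so T_C = COP·T_H/(1 + COP).
With T_H = 303.85 K, T_C = 4.92 × 303.85/5.920 = 252.52 K.
Converting, 252.52 K = -20.63°C.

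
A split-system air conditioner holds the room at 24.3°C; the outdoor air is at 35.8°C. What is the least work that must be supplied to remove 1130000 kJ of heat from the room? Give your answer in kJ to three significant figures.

43700 kJ

In absolute terms T_C = 297.45 K and T_H = 308.95 K, so ΔT = 11.50 K.
The reversible limit is COP_R = T_C/ΔT = 25.87, so W_min = Q_C/COP = Q_C·ΔT/T_C.
W_min = 1130000 × 11.50/297.45 = 43690 kJ.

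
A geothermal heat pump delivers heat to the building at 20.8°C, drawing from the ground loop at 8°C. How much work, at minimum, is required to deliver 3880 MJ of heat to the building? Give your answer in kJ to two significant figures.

170000 kJ

In absolute terms T_C = 281.15 K and T_H = 293.95 K, so ΔT = 12.80 K.
The reversible limit is COP_HP = T_H/ΔT = 22.96, so W_min = Q_H/COP = Q_H·ΔT/T_H.
W_min = 3880 × 12.80/293.95 = 169.0 MJ = 169000 kJ.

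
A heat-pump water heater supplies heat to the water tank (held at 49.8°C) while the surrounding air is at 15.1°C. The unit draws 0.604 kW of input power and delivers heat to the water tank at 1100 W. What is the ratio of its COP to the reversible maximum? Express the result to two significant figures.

0.20

Converting, Q̇_H = 1100 W = 1.100 kW, so COP_actual = Q̇_H/Ẇ = 1.100/0.6040 = 1.821.
In absolute terms T_C = 288.25 K and T_H = 322.95 K, so ΔT = 34.70 K.
COP_Carnot = T_H/ΔT = 322.95/34.70 = 9.307.
η_II = COP_actual/COP_Carnot = 1.821/9.307 = 0.1957.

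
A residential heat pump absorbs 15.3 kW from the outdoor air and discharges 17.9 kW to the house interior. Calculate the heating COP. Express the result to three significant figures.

The first law gives Q̇_H = Q̇_C + Ẇ, so the three rates are Q̇_C = 15.30, Q̇_H = 17.90, Ẇ = 2.600 kW.
COP_HP = Q̇_H/Ẇ = 17.90/2.600 = 6.885.

6.88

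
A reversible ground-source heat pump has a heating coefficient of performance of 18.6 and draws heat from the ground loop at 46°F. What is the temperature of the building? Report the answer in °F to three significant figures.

74.7 °F

COP_HP = T_H/(T_H − T_C) rearranges to T_H = COP·T_C/(COP − 1).
With T_C = 280.93 K, T_H = 18.6 × 280.93/17.60 = 296.89 K.
Converting, 296.89 K = 74.73°F.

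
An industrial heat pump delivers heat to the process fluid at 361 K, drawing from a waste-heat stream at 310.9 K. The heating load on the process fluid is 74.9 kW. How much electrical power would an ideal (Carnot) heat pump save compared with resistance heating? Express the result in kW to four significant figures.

64.51 kW

The reservoir spacing is ΔT = 361 − 310.9 = 50.10 K.
COP_Carnot = T_H/ΔT = 361.00/50.10 = 7.206.
Resistance heating needs Ẇ_res = Q̇_H = 74.90 kW; the reversible heat pump needs only Ẇ_hp = Q̇_H/COP = 10.39 kW.
Saving = 74.90 − 10.39 = 64.51 kW.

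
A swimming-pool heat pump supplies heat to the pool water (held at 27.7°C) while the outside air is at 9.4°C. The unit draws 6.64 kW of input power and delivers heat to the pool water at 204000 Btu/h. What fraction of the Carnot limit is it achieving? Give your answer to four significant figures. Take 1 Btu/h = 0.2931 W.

Converting, Q̇_H = 204000 Btu/h = 59.79 kW, so COP_actual = Q̇_H/Ẇ = 59.79/6.640 = 9.005.
In absolute terms T_C = 282.55 K and T_H = 300.85 K, so ΔT = 18.30 K.
COP_Carnot = T_H/ΔT = 300.85/18.30 = 16.44.
η_II = COP_actual/COP_Carnot = 9.005/16.44 = 0.5477.

0.5477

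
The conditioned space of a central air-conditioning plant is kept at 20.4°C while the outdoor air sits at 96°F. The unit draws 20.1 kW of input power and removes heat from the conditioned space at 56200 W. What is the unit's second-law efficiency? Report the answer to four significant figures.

Converting, Q̇_C = 56200 W = 56.20 kW, so COP_actual = Q̇_C/Ẇ = 56.20/20.10 = 2.796.
In absolute terms T_C = 293.55 K and T_H = 308.71 K, so ΔT = 15.16 K.
COP_Carnot = T_C/ΔT = 293.55/15.16 = 19.37.
η_II = COP_actual/COP_Carnot = 2.796/19.37 = 0.1444.

0.1444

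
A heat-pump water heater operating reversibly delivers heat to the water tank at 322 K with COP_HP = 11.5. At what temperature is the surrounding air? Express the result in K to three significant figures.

COP_HP = T_H/(T_H − T_C) gives T_H − T_C = T_H/COP.
With T_H = 322.00 K, T_C = 322.00 × (1 − 1/11.5) = 294.00 K.

294 K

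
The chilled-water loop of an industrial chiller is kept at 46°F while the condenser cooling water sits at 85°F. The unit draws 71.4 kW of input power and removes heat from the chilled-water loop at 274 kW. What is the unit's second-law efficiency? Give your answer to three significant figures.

0.296

COP_actual = Q̇_C/Ẇ = 274.0/71.40 = 3.838.
In absolute terms T_C = 280.93 K and T_H = 302.59 K, so ΔT = 21.67 K.
COP_Carnot = T_C/ΔT = 280.93/21.67 = 12.97.
η_II = COP_actual/COP_Carnot = 3.838/12.97 = 0.2960.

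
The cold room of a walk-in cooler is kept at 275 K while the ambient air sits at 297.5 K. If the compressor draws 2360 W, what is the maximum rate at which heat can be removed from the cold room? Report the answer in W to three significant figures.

The reservoir spacing is ΔT = 297.5 − 275 = 22.50 K.
COP_Carnot = T_C/ΔT = 275.00/22.50 = 12.22.
Q̇_max = COP_Carnot × Ẇ = 12.22 × 2360 W = 28840 W.

28800 W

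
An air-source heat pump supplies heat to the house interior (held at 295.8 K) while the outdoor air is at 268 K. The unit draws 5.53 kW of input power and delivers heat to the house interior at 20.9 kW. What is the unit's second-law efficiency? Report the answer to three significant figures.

COP_actual = Q̇_H/Ẇ = 20.90/5.530 = 3.779.
The reservoir spacing is ΔT = 295.8 − 268 = 27.80 K.
COP_Carnot = T_H/ΔT = 295.80/27.80 = 10.64.
η_II = COP_actual/COP_Carnot = 3.779/10.64 = 0.3552.

0.355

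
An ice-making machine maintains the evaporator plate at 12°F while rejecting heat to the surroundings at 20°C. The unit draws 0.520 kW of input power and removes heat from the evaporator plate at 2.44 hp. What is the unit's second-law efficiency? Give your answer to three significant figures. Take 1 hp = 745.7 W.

Converting, Q̇_C = 2.440 hp = 1.820 kW, so COP_actual = Q̇_C/Ẇ = 1.820/0.5200 = 3.499.
In absolute terms T_C = 262.04 K and T_H = 293.15 K, so ΔT = 31.11 K.
COP_Carnot = T_C/ΔT = 262.04/31.11 = 8.423.
η_II = COP_actual/COP_Carnot = 3.499/8.423 = 0.4154.

0.415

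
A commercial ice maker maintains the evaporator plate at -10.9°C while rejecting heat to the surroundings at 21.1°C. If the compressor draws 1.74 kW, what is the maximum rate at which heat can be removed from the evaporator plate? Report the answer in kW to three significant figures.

14.3 kW

In absolute terms T_C = 262.25 K and T_H = 294.25 K, so ΔT = 32.00 K.
COP_Carnot = T_C/ΔT = 262.25/32.00 = 8.195.
Q̇_max = COP_Carnot × Ẇ = 8.195 × 1.740 kW = 14.26 kW.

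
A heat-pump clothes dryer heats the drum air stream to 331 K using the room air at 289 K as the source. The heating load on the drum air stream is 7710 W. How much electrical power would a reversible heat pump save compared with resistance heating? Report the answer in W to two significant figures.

6700 W

The reservoir spacing is ΔT = 331 − 289 = 42.00 K.
COP_Carnot = T_H/ΔT = 331.00/42.00 = 7.881.
Resistance heating needs Ẇ_res = Q̇_H = 7710 W; the reversible heat pump needs only Ẇ_hp = Q̇_H/COP = 978.3 W.
Saving = 7710 − 978.3 = 6732 W.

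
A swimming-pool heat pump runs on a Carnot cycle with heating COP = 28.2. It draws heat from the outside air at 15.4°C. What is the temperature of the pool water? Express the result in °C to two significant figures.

26 °C

COP_HP = T_H/(T_H − T_C) rearranges to T_H = COP·T_C/(COP − 1).
With T_C = 288.55 K, T_H = 28.2 × 288.55/27.20 = 299.16 K.
Converting, 299.16 K = 26.01°C.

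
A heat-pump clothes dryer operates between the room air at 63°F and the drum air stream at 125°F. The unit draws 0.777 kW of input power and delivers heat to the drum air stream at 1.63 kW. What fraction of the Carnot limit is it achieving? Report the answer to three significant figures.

0.222

COP_actual = Q̇_H/Ẇ = 1.630/0.7770 = 2.098.
In absolute terms T_C = 290.37 K and T_H = 324.82 K, so ΔT = 34.44 K.
COP_Carnot = T_H/ΔT = 324.82/34.44 = 9.430.
η_II = COP_actual/COP_Carnot = 2.098/9.430 = 0.2225.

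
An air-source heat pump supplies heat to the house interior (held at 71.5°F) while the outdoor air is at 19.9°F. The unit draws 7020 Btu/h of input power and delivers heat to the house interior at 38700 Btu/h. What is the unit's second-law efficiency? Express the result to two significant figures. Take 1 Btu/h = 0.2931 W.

COP_actual = Q̇_H/Ẇ = 38700/7020 = 5.513.
In absolute terms T_C = 266.43 K and T_H = 295.09 K, so ΔT = 28.67 K.
COP_Carnot = T_H/ΔT = 295.09/28.67 = 10.29.
η_II = COP_actual/COP_Carnot = 5.513/10.29 = 0.5355.

0.54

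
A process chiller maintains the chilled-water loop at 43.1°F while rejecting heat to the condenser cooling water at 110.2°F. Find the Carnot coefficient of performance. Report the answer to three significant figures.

In absolute terms T_C = 279.32 K and T_H = 316.59 K, so ΔT = 37.28 K.
For a reversible cycle, COP_Carnot = T_C/ΔT = 279.32/37.28 = 7.493.

7.49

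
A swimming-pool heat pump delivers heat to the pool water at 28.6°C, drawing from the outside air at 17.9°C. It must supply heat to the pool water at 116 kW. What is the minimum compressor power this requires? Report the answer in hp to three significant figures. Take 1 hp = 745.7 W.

In absolute terms T_C = 291.05 K and T_H = 301.75 K, so ΔT = 10.70 K.
COP_Carnot = T_H/ΔT = 301.75/10.70 = 28.20.
Ẇ_min = Q̇/COP_Carnot = 116.0/28.20 = 4.113 kW = 5.516 hp.

5.52 hp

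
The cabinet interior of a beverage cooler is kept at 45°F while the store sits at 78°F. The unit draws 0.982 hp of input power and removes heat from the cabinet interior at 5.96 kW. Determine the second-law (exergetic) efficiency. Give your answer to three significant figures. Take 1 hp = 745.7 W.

0.532

Converting, Q̇_C = 5.960 kW = 7.992 hp, so COP_actual = Q̇_C/Ẇ = 7.992/0.9820 = 8.139.
In absolute terms T_C = 280.37 K and T_H = 298.71 K, so ΔT = 18.33 K.
COP_Carnot = T_C/ΔT = 280.37/18.33 = 15.29.
η_II = COP_actual/COP_Carnot = 8.139/15.29 = 0.5322.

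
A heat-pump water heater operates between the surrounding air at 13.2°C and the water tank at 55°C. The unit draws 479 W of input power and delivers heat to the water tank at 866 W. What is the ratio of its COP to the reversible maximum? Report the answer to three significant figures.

COP_actual = Q̇_H/Ẇ = 866.0/479.0 = 1.808.
In absolute terms T_C = 286.35 K and T_H = 328.15 K, so ΔT = 41.80 K.
COP_Carnot = T_H/ΔT = 328.15/41.80 = 7.850.
η_II = COP_actual/COP_Carnot = 1.808/7.850 = 0.2303.

0.230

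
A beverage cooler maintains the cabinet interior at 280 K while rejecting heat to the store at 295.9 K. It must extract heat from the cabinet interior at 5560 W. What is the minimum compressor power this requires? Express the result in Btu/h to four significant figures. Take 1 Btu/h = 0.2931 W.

1077 Btu/h

The reservoir spacing is ΔT = 295.9 − 280 = 15.90 K.
COP_Carnot = T_C/ΔT = 280.00/15.90 = 17.61.
Ẇ_min = Q̇/COP_Carnot = 5560/17.61 = 315.7 W = 1077 Btu/h.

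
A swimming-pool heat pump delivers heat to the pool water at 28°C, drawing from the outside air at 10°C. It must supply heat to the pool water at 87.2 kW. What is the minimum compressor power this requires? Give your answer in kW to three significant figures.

In absolute terms T_C = 283.15 K and T_H = 301.15 K, so ΔT = 18.00 K.
COP_Carnot = T_H/ΔT = 301.15/18.00 = 16.73.
Ẇ_min = Q̇/COP_Carnot = 87.20/16.73 = 5.212 kW.

5.21 kW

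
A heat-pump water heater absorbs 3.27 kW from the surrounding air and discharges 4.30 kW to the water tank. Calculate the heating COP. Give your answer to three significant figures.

4.17

The first law gives Q̇_H = Q̇_C + Ẇ, so the three rates are Q̇_C = 3.270, Q̇_H = 4.300, Ẇ = 1.030 kW.
COP_HP = Q̇_H/Ẇ = 4.300/1.030 = 4.175.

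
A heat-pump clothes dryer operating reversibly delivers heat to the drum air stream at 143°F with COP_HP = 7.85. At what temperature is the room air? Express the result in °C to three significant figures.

19.0 °C

COP_HP = T_H/(T_H − T_C) gives T_H − T_C = T_H/COP.
With T_H = 334.82 K, T_C = 334.82 × (1 − 1/7.85) = 292.16 K.
Converting, 292.16 K = 19.01°C.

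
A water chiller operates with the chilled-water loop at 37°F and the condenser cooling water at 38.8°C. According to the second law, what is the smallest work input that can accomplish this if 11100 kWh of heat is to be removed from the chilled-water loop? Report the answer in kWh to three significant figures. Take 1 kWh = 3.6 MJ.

1450 kWh

In absolute terms T_C = 275.93 K and T_H = 311.95 K, so ΔT = 36.02 K.
The reversible limit is COP_R = T_C/ΔT = 7.660, so W_min = Q_C/COP = Q_C·ΔT/T_C.
W_min = 11100 × 36.02/275.93 = 1449 kWh.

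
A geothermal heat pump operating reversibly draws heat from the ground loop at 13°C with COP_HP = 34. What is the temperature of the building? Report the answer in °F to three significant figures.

71.0 °F

COP_HP = T_H/(T_H − T_C) rearranges to T_H = COP·T_C/(COP − 1).
With T_C = 286.15 K, T_H = 34 × 286.15/33.00 = 294.82 K.
Converting, 294.82 K = 71.01°F.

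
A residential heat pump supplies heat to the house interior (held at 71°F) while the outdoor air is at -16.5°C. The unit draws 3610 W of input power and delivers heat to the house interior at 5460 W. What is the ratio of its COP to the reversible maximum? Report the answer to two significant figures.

0.20

COP_actual = Q̇_H/Ẇ = 5460/3610 = 1.512.
In absolute terms T_C = 256.65 K and T_H = 294.82 K, so ΔT = 38.17 K.
COP_Carnot = T_H/ΔT = 294.82/38.17 = 7.724.
η_II = COP_actual/COP_Carnot = 1.512/7.724 = 0.1958.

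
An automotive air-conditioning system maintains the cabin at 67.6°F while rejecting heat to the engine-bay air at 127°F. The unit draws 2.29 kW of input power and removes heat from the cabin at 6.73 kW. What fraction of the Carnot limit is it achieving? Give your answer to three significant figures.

0.331

COP_actual = Q̇_C/Ẇ = 6.730/2.290 = 2.939.
In absolute terms T_C = 292.93 K and T_H = 325.93 K, so ΔT = 33.00 K.
COP_Carnot = T_C/ΔT = 292.93/33.00 = 8.877.
η_II = COP_actual/COP_Carnot = 2.939/8.877 = 0.3311.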